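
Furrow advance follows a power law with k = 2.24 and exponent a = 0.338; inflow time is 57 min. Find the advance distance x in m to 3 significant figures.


Approach: apply the power-law advance function, x = k*t^a.
x = 2.24 * 57^0.338 = 8.78 m
Therefore the advance distance x = 8.78 m.


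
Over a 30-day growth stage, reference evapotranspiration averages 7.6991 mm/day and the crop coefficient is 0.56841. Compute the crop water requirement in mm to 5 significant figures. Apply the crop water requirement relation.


Approach: apply the crop water requirement relation, CWR = ET0 * Kc * days.
CWR = 7.6991 * 0.56841 * 30 = 131.29 mm
Therefore the crop water requirement = 131.29 mm.


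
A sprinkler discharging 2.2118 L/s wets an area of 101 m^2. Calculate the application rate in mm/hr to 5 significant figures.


Approach: apply the application rate relation, rate = (Q/A)*3600.
rate = (2.2118 / 101) * 3600 = 78.836 mm/hr
Therefore the application rate = 78.836 mm/hr.


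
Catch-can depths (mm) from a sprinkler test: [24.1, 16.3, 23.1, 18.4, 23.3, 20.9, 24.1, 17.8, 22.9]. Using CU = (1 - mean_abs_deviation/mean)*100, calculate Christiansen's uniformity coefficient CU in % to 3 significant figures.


mean = 21.211 mm
mean |d_i - mean| = 2.5432 mm
CU = (1 - 2.5432/21.211)*100 = 88.0 %
Therefore Christiansen's uniformity coefficient CU = 88.0 %.


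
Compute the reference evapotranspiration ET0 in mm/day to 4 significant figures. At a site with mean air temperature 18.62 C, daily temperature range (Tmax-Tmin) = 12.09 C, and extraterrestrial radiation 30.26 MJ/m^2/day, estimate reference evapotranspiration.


Approach: apply the Hargreaves-Samani method, ET0 = 0.0023*(Tmean+17.8)*sqrt(Tmax-Tmin)*0.408*Ra.
ET0 = 0.0023*(18.62+17.8)*sqrt(12.09)*0.408*30.26 = 3.596 mm/day
Therefore the reference evapotranspiration ET0 = 3.596 mm/day.


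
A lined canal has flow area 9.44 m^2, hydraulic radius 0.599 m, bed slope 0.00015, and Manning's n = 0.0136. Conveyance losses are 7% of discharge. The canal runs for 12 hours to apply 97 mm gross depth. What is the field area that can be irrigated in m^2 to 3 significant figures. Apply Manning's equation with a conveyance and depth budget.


Approach: apply Manning's equation with a conveyance and depth budget, Q = (1/n)*A*R^(2/3)*S^(1/2); Q_field = Q*(1-loss); Area = Q_field*t/(d/1000).
Step 1 — canal discharge (Manning's equation):
  Q = (1/0.0136) * 9.44 * 0.599^(2/3) * 0.00015^(1/2) = 6.0408 m^3/s
Step 2 — delivered flow: Q_field = 6.0408*(1 - 7/100) = 5.6180 m^3/s
Step 3 — volume delivered: V = 5.6180 * 12*3600 = 242700 m^3
Step 4 — area served: A = V / (depth/1000) = 242700 / 0.097 = 2500000 m^2
Therefore the field area that can be irrigated = 2500000 m^2.


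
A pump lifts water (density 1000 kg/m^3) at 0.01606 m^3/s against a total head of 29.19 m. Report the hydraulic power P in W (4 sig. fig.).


Approach: apply the hydraulic power relation, P = rho*g*Q*H.
P = 1000 * 9.81 * 0.01606 * 29.19 = 4599 W
Therefore the hydraulic power P = 4599 W.


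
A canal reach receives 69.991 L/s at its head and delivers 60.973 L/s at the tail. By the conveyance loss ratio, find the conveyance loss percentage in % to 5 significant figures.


Approach: apply the conveyance loss ratio, loss% = ((Q_head - Q_tail)/Q_head)*100.
loss = ((69.991 - 60.973)/69.991)*100 = 12.885 %
Therefore the conveyance loss percentage = 12.885 %.


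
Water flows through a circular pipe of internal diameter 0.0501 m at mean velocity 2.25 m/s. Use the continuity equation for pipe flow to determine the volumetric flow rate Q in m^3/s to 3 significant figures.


Approach: apply the continuity equation for pipe flow, Q = A * v with A = pi*(D/2)^2.
A = pi*(0.0501/2)^2 = 0.0019714 m^2
Q = 0.0019714 * 2.25 = 0.00444 m^3/s
Therefore the volumetric flow rate Q = 0.00444 m^3/s.


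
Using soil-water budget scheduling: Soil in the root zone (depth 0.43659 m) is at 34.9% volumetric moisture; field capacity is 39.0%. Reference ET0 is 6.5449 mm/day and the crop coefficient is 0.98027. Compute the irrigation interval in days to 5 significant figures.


Approach: apply soil-water budget scheduling, SMD = (FC-theta)/100*depth*1000; ETc = ET0*Kc; interval = SMD/ETc.
Step 1 — soil moisture deficit:
  SMD = (39.0 - 34.9)/100 * 0.43659 * 1000 = 17.90019 mm
Step 2 — daily crop ET (ETc = ET0*Kc):
  ETc = 6.5449 * 0.98027 = 6.415769 mm/day
Step 3 — irrigation interval (SMD/ETc):
  interval = 17.90019 / 6.415769 = 2.7900 days
Therefore the irrigation interval = 2.7900 days.


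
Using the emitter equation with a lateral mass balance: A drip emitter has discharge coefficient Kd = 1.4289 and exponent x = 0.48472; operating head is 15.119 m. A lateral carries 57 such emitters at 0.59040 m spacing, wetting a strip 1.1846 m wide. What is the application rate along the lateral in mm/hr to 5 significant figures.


Approach: apply the emitter equation with a lateral mass balance, q = Kd*h^x; Q = n*q; rate = Q/(n*spacing*width).
Step 1 — single emitter flow (q = Kd*h^x):
  q = 1.4289 * 15.119^0.48472 = 5.330160 L/hr
Step 2 — total lateral flow: Q = 57 * 5.330160 = 303.8191 L/hr
Step 3 — wetted area: A = 57 * 0.59040 * 1.1846 = 39.86511 m^2
Step 4 — application rate: Q/A = 303.8191/39.86511 = 7.6212 mm/hr
Therefore the application rate along the lateral = 7.6212 mm/hr.


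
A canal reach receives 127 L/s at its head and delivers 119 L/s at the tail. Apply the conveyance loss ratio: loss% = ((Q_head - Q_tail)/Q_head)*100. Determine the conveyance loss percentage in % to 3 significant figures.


loss = ((127 - 119)/127)*100 = 6.30 %
Therefore the conveyance loss percentage = 6.30 %.


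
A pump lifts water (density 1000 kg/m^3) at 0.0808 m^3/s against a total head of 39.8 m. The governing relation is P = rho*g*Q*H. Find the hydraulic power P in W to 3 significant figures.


P = 1000 * 9.81 * 0.0808 * 39.8 = 31500 W
Therefore the hydraulic power P = 31500 W.


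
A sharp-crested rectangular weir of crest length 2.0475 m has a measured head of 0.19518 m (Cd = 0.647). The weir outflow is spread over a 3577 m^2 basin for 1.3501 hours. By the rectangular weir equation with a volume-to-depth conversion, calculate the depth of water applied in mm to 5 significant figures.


Approach: apply the rectangular weir equation with a volume-to-depth conversion, Q = (2/3)*Cd*L*sqrt(2g)*H^1.5; d = Q*t/A * 1000.
Step 1 — weir discharge:
  Q = (2/3)*0.647*2.0475*sqrt(2*9.81)*0.19518^1.5 = 0.3373179 m^3/s
Step 2 — volume: V = 0.3373179 * 1.3501*3600 = 1639.486 m^3
Step 3 — depth: d = V/A * 1000 = 1639.486/3577 * 1000 = 458.34 mm
Therefore the depth of water applied = 458.34 mm.


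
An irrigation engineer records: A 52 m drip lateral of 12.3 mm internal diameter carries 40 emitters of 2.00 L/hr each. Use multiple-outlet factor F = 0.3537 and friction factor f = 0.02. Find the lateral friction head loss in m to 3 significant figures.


Approach: apply Darcy-Weisbach with the multiple-outlet F-factor, Q = n*q/(3600*1000) m^3/s; v = Q/A; hf = F*f*(L/D)*(v^2/(2g)).
Q = 40*2.00/(3600*1000) = 2.2222e-05 m^3/s
A = pi*(12.3e-3/2)^2 = 1.1882e-04 m^2, so v = Q/A = 0.18702 m/s
hf = 0.3537*0.02*(52/0.0123)*(0.18702^2/(2*9.81)) = 0.0533 m
Therefore the lateral friction head loss = 0.0533 m.


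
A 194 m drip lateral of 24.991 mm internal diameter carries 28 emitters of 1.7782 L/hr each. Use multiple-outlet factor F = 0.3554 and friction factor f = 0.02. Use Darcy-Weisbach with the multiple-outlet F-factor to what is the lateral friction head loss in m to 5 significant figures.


Approach: apply Darcy-Weisbach with the multiple-outlet F-factor, Q = n*q/(3600*1000) m^3/s; v = Q/A; hf = F*f*(L/D)*(v^2/(2g)).
Q = 28*1.7782/(3600*1000) = 1.383044e-05 m^3/s
A = pi*(24.991e-3/2)^2 = 4.905205e-04 m^2, so v = Q/A = 0.02819545 m/s
hf = 0.3554*0.02*(194/0.024991)*(0.02819545^2/(2*9.81)) = 0.0022358 m
Therefore the lateral friction head loss = 0.0022358 m.


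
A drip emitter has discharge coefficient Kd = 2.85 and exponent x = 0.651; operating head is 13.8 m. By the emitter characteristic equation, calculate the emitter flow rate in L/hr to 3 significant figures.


Approach: apply the emitter characteristic equation, q = Kd * h^x.
q = 2.85 * 13.8^0.651 = 15.7 L/hr
Therefore the emitter flow rate = 15.7 L/hr.


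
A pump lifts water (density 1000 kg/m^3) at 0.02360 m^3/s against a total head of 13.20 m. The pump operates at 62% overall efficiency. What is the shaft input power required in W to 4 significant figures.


Approach: apply hydraulic power then efficiency conversion, P = rho*g*Q*H; P_in = P/eta.
Step 1 — hydraulic power (P = rho*g*Q*H):
  P = 1000 * 9.81 * 0.02360 * 13.20 = 3056.01 W
Step 2 — input power: P_in = P/eta = 3056.01 / 0.62 = 4929 W
Therefore the shaft input power required = 4929 W.


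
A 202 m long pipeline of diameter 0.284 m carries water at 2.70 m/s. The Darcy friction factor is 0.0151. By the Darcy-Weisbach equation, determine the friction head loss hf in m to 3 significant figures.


Approach: apply the Darcy-Weisbach equation, hf = f*(L/D)*(v^2/(2g)).
hf = 0.0151 * (202/0.284) * (2.70^2 / (2*9.81))
hf = 3.99 m
Therefore the friction head loss hf = 3.99 m.


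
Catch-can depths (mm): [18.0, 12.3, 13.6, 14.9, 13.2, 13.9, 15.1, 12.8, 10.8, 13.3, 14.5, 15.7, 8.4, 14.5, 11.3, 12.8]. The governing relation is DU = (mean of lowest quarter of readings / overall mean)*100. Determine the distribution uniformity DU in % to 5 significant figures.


sorted lowest 4 of 16: [8.4, 10.8, 11.3, 12.3] -> mean = 10.70000 mm
overall mean = 13.44375 mm
DU = (10.70000/13.44375)*100 = 79.591 %
Therefore the distribution uniformity DU = 79.591 %.


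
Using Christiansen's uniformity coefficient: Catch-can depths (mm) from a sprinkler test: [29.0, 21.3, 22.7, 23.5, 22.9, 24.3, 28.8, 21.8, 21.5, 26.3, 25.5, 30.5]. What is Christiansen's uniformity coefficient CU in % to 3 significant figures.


Approach: apply Christiansen's uniformity coefficient, CU = (1 - mean_abs_deviation/mean)*100.
mean = 24.842 mm
mean |d_i - mean| = 2.6486 mm
CU = (1 - 2.6486/24.842)*100 = 89.3 %
Therefore Christiansen's uniformity coefficient CU = 89.3 %.


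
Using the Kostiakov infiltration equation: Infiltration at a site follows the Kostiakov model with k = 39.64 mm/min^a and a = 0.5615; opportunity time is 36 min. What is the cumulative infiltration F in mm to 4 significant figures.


Approach: apply the Kostiakov infiltration equation, F = k*t^a.
F = 39.64 * 36^0.5615 = 296.5 mm
Therefore the cumulative infiltration F = 296.5 mm.


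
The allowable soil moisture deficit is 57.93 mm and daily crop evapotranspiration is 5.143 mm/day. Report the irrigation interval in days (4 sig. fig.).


Approach: apply the irrigation interval relation, interval = SMD / ETc.
interval = 57.93 / 5.143 = 11.26 days
Therefore the irrigation interval = 11.26 days.


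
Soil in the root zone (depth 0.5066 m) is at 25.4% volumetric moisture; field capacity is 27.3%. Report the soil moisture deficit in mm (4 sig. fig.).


Approach: apply the soil moisture deficit relation, SMD = (FC - theta)/100 * depth * 1000.
SMD = (27.3 - 25.4)/100 * 0.5066 * 1000 = 9.625 mm
Therefore the soil moisture deficit = 9.625 mm.


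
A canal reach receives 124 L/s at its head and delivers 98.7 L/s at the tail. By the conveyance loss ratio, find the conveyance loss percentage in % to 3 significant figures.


Approach: apply the conveyance loss ratio, loss% = ((Q_head - Q_tail)/Q_head)*100.
loss = ((124 - 98.7)/124)*100 = 20.4 %
Therefore the conveyance loss percentage = 20.4 %.


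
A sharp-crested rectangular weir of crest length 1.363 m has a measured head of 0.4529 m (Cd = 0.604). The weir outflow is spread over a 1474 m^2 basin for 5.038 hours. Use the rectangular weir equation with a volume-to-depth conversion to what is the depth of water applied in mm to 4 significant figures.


Approach: apply the rectangular weir equation with a volume-to-depth conversion, Q = (2/3)*Cd*L*sqrt(2g)*H^1.5; d = Q*t/A * 1000.
Step 1 — weir discharge:
  Q = (2/3)*0.604*1.363*sqrt(2*9.81)*0.4529^1.5 = 0.740960 m^3/s
Step 2 — volume: V = 0.740960 * 5.038*3600 = 13438.6 m^3
Step 3 — depth: d = V/A * 1000 = 13438.6/1474 * 1000 = 9117 mm
Therefore the depth of water applied = 9117 mm.


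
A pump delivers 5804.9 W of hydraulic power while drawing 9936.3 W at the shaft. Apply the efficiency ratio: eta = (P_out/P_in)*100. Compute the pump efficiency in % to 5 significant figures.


eta = (5804.9 / 9936.3) * 100 = 58.421 %
Therefore the pump efficiency = 58.421 %.


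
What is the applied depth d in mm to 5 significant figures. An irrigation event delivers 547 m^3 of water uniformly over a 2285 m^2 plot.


Approach: apply depth from volume over area, d = (V/A)*1000.
d = (547 / 2285) * 1000 = 239.39 mm
Therefore the applied depth d = 239.39 mm.


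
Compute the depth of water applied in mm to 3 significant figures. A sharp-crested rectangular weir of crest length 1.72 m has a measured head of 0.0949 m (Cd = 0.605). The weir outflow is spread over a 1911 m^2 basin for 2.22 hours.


Approach: apply the rectangular weir equation with a volume-to-depth conversion, Q = (2/3)*Cd*L*sqrt(2g)*H^1.5; d = Q*t/A * 1000.
Step 1 — weir discharge:
  Q = (2/3)*0.605*1.72*sqrt(2*9.81)*0.0949^1.5 = 0.089834 m^3/s
Step 2 — volume: V = 0.089834 * 2.22*3600 = 717.95 m^3
Step 3 — depth: d = V/A * 1000 = 717.95/1911 * 1000 = 376 mm
Therefore the depth of water applied = 376 mm.


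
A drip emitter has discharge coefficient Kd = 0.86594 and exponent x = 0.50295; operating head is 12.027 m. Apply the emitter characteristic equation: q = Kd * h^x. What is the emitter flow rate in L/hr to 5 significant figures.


q = 0.86594 * 12.027^0.50295 = 3.0252 L/hr
Therefore the emitter flow rate = 3.0252 L/hr.


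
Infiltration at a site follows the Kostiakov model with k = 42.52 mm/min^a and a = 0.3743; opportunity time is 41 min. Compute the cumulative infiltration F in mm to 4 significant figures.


Approach: apply the Kostiakov infiltration equation, F = k*t^a.
F = 42.52 * 41^0.3743 = 170.7 mm
Therefore the cumulative infiltration F = 170.7 mm.


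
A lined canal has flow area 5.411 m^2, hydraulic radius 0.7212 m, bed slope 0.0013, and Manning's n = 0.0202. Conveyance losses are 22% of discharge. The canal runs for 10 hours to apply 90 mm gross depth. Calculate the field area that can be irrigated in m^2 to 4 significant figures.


Approach: apply Manning's equation with a conveyance and depth budget, Q = (1/n)*A*R^(2/3)*S^(1/2); Q_field = Q*(1-loss); Area = Q_field*t/(d/1000).
Step 1 — canal discharge (Manning's equation):
  Q = (1/0.0202) * 5.411 * 0.7212^(2/3) * 0.0013^(1/2) = 7.76727 m^3/s
Step 2 — delivered flow: Q_field = 7.76727*(1 - 22/100) = 6.05847 m^3/s
Step 3 — volume delivered: V = 6.05847 * 10*3600 = 218105 m^3
Step 4 — area served: A = V / (depth/1000) = 218105 / 0.09 = 2423000 m^2
Therefore the field area that can be irrigated = 2423000 m^2.


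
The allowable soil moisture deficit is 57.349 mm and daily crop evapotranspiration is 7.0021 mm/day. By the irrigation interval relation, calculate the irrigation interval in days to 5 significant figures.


Approach: apply the irrigation interval relation, interval = SMD / ETc.
interval = 57.349 / 7.0021 = 8.1903 days
Therefore the irrigation interval = 8.1903 days.


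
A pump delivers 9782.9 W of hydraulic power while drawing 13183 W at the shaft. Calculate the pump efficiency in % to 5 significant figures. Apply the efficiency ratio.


Approach: apply the efficiency ratio, eta = (P_out/P_in)*100.
eta = (9782.9 / 13183) * 100 = 74.208 %
Therefore the pump efficiency = 74.208 %.


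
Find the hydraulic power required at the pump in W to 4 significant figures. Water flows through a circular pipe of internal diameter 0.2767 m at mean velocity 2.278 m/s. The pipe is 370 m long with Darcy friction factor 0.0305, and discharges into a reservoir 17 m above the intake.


Approach: apply continuity + Darcy-Weisbach + hydraulic power, Q = A*v; hf = f*(L/D)*(v^2/(2g)); H = static + hf; P = rho*g*Q*H.
Step 1 — flow rate (continuity, Q = A*v):
  A = pi*(0.2767/2)^2 = 0.0601324 m^2
  Q = 0.0601324 * 2.278 = 0.136982 m^3/s
Step 2 — friction head loss (Darcy-Weisbach):
  hf = 0.0305 * (370/0.2767) * (2.278^2 / (2*9.81))
  hf = 10.7870 m
Step 3 — total head: H = 17 + 10.7870 = 27.7870 m
Step 4 — hydraulic power (P = rho*g*Q*H):
  P = 1000 * 9.81 * 0.136982 * 27.7870 = 37340 W
Therefore the hydraulic power required at the pump = 37340 W.


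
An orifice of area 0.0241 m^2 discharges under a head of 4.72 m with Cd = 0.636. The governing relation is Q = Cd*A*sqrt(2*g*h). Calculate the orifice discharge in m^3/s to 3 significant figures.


Q = 0.636 * 0.0241 * sqrt(2*9.81*4.72) = 0.148 m^3/s
Therefore the orifice discharge = 0.148 m^3/s.


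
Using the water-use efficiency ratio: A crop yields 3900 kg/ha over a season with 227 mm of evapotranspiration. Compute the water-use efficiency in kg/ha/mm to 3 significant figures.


Approach: apply the water-use efficiency ratio, WUE = yield/ET.
WUE = 3900 / 227 = 17.2 kg/ha/mm
Therefore the water-use efficiency = 17.2 kg/ha/mm.


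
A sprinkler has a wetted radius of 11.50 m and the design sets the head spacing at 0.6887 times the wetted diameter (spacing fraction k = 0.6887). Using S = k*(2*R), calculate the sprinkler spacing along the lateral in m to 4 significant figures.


S = 0.6887 * (2 * 11.50) = 15.84 m
Therefore the sprinkler spacing along the lateral = 15.84 m.


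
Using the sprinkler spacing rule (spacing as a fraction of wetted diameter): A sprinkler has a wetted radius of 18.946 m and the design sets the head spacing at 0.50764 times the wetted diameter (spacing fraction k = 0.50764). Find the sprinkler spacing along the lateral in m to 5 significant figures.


Approach: apply the sprinkler spacing rule (spacing as a fraction of wetted diameter), S = k*(2*R).
S = 0.50764 * (2 * 18.946) = 19.235 m
Therefore the sprinkler spacing along the lateral = 19.235 m.


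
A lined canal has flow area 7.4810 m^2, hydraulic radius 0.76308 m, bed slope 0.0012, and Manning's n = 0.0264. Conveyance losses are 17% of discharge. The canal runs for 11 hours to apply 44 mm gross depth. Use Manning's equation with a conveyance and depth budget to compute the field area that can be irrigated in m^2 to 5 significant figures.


Approach: apply Manning's equation with a conveyance and depth budget, Q = (1/n)*A*R^(2/3)*S^(1/2); Q_field = Q*(1-loss); Area = Q_field*t/(d/1000).
Step 1 — canal discharge (Manning's equation):
  Q = (1/0.0264) * 7.4810 * 0.76308^(2/3) * 0.0012^(1/2) = 8.197091 m^3/s
Step 2 — delivered flow: Q_field = 8.197091*(1 - 17/100) = 6.803585 m^3/s
Step 3 — volume delivered: V = 6.803585 * 11*3600 = 269422.0 m^3
Step 4 — area served: A = V / (depth/1000) = 269422.0 / 0.044 = 6123200 m^2
Therefore the field area that can be irrigated = 6123200 m^2.


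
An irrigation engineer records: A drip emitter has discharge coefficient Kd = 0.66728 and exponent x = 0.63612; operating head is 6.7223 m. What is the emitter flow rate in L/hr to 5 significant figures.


Approach: apply the emitter characteristic equation, q = Kd * h^x.
q = 0.66728 * 6.7223^0.63612 = 2.2424 L/hr
Therefore the emitter flow rate = 2.2424 L/hr.


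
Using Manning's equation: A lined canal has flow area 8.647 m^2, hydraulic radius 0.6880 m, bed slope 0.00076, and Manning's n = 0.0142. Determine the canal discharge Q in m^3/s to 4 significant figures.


Approach: apply Manning's equation, Q = (1/n)*A*R^(2/3)*S^(1/2).
Q = (1/0.0142) * 8.647 * 0.6880^(2/3) * 0.00076^(1/2) = 13.08 m^3/s
Therefore the canal discharge Q = 13.08 m^3/s.


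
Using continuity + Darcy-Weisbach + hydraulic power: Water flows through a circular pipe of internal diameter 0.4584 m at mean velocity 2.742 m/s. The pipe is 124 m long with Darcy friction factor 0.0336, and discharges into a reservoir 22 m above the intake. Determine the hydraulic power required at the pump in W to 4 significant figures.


Approach: apply continuity + Darcy-Weisbach + hydraulic power, Q = A*v; hf = f*(L/D)*(v^2/(2g)); H = static + hf; P = rho*g*Q*H.
Step 1 — flow rate (continuity, Q = A*v):
  A = pi*(0.4584/2)^2 = 0.165036 m^2
  Q = 0.165036 * 2.742 = 0.452529 m^3/s
Step 2 — friction head loss (Darcy-Weisbach):
  hf = 0.0336 * (124/0.4584) * (2.742^2 / (2*9.81))
  hf = 3.48299 m
Step 3 — total head: H = 22 + 3.48299 = 25.4830 m
Step 4 — hydraulic power (P = rho*g*Q*H):
  P = 1000 * 9.81 * 0.452529 * 25.4830 = 113100 W
Therefore the hydraulic power required at the pump = 113100 W.


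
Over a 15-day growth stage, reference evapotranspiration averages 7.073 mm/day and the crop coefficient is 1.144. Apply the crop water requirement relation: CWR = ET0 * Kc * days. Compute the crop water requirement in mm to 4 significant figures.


CWR = 7.073 * 1.144 * 15 = 121.4 mm
Therefore the crop water requirement = 121.4 mm.


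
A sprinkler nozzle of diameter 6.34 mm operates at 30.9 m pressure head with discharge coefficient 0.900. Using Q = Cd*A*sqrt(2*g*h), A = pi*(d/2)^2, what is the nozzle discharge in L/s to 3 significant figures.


A = pi*(6.34e-3/2)^2 = 3.1570e-05 m^2
Q = 0.900 * 3.1570e-05 * sqrt(2*9.81*30.9) * 1000 = 0.700 L/s
Therefore the nozzle discharge = 0.700 L/s.


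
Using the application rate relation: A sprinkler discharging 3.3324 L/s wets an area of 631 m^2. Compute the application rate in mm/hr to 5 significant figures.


Approach: apply the application rate relation, rate = (Q/A)*3600.
rate = (3.3324 / 631) * 3600 = 19.012 mm/hr
Therefore the application rate = 19.012 mm/hr.


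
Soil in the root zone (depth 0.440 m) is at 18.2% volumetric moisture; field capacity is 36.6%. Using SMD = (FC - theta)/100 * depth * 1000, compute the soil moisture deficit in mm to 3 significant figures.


SMD = (36.6 - 18.2)/100 * 0.440 * 1000 = 81.0 mm
Therefore the soil moisture deficit = 81.0 mm.


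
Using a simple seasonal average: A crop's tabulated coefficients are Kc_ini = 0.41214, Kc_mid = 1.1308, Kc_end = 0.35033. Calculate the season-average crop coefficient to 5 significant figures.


Approach: apply a simple seasonal average, Kc_avg = (Kc_ini + Kc_mid + Kc_end)/3.
Kc_avg = (0.41214 + 1.1308 + 0.35033)/3 = 0.63109
Therefore the season-average crop coefficient = 0.63109.


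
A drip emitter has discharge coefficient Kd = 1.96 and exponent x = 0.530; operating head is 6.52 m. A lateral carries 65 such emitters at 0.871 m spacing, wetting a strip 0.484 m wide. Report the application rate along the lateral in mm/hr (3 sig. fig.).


Approach: apply the emitter equation with a lateral mass balance, q = Kd*h^x; Q = n*q; rate = Q/(n*spacing*width).
Step 1 — single emitter flow (q = Kd*h^x):
  q = 1.96 * 6.52^0.530 = 5.2943 L/hr
Step 2 — total lateral flow: Q = 65 * 5.2943 = 344.13 L/hr
Step 3 — wetted area: A = 65 * 0.871 * 0.484 = 27.402 m^2
Step 4 — application rate: Q/A = 344.13/27.402 = 12.6 mm/hr
Therefore the application rate along the lateral = 12.6 mm/hr.


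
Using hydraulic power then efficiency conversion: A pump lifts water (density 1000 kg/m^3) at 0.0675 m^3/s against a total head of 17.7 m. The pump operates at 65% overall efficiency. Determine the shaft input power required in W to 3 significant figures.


Approach: apply hydraulic power then efficiency conversion, P = rho*g*Q*H; P_in = P/eta.
Step 1 — hydraulic power (P = rho*g*Q*H):
  P = 1000 * 9.81 * 0.0675 * 17.7 = 11720 W
Step 2 — input power: P_in = P/eta = 11720 / 0.65 = 18000 W
Therefore the shaft input power required = 18000 W.


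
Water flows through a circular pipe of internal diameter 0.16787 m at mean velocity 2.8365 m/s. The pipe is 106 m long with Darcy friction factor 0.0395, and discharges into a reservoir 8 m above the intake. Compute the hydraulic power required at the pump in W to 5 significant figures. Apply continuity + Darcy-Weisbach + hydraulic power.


Approach: apply continuity + Darcy-Weisbach + hydraulic power, Q = A*v; hf = f*(L/D)*(v^2/(2g)); H = static + hf; P = rho*g*Q*H.
Step 1 — flow rate (continuity, Q = A*v):
  A = pi*(0.16787/2)^2 = 0.02213278 m^2
  Q = 0.02213278 * 2.8365 = 0.06277964 m^3/s
Step 2 — friction head loss (Darcy-Weisbach):
  hf = 0.0395 * (106/0.16787) * (2.8365^2 / (2*9.81))
  hf = 10.22813 m
Step 3 — total head: H = 8 + 10.22813 = 18.22813 m
Step 4 — hydraulic power (P = rho*g*Q*H):
  P = 1000 * 9.81 * 0.06277964 * 18.22813 = 11226 W
Therefore the hydraulic power required at the pump = 11226 W.


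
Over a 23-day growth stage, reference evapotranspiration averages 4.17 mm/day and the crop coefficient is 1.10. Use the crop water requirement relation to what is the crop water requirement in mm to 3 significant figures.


Approach: apply the crop water requirement relation, CWR = ET0 * Kc * days.
CWR = 4.17 * 1.10 * 23 = 106 mm
Therefore the crop water requirement = 106 mm.


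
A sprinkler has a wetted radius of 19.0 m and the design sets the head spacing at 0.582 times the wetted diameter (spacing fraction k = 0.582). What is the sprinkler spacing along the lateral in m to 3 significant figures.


Approach: apply the sprinkler spacing rule (spacing as a fraction of wetted diameter), S = k*(2*R).
S = 0.582 * (2 * 19.0) = 22.1 m
Therefore the sprinkler spacing along the lateral = 22.1 m.


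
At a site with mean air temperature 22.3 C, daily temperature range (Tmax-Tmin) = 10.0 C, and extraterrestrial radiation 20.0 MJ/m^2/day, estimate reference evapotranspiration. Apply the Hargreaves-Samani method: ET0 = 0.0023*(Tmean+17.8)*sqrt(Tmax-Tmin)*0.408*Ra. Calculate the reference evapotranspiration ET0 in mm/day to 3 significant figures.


ET0 = 0.0023*(22.3+17.8)*sqrt(10.0)*0.408*20.0 = 2.38 mm/day
Therefore the reference evapotranspiration ET0 = 2.38 mm/day.


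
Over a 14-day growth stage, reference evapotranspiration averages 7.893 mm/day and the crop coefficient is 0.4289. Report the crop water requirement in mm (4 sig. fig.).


Approach: apply the crop water requirement relation, CWR = ET0 * Kc * days.
CWR = 7.893 * 0.4289 * 14 = 47.39 mm
Therefore the crop water requirement = 47.39 mm.


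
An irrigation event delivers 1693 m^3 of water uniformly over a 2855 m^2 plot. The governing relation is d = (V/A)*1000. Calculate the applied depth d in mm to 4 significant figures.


d = (1693 / 2855) * 1000 = 593.0 mm
Therefore the applied depth d = 593.0 mm.


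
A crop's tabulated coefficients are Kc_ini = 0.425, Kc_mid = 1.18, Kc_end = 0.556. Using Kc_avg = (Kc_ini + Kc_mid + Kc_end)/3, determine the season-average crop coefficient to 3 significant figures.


Kc_avg = (0.425 + 1.18 + 0.556)/3 = 0.720
Therefore the season-average crop coefficient = 0.720.


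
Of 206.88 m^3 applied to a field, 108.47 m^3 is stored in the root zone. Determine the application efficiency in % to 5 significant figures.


Approach: apply the application efficiency ratio, Ea = (stored/applied)*100.
Ea = (108.47/206.88)*100 = 52.431 %
Therefore the application efficiency = 52.431 %.


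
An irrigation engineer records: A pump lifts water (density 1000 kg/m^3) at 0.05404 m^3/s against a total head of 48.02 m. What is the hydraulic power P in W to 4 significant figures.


Approach: apply the hydraulic power relation, P = rho*g*Q*H.
P = 1000 * 9.81 * 0.05404 * 48.02 = 25460 W
Therefore the hydraulic power P = 25460 W.


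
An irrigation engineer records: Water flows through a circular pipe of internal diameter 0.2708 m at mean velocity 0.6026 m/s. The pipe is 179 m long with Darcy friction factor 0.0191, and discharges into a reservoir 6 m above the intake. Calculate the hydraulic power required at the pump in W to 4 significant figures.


Approach: apply continuity + Darcy-Weisbach + hydraulic power, Q = A*v; hf = f*(L/D)*(v^2/(2g)); H = static + hf; P = rho*g*Q*H.
Step 1 — flow rate (continuity, Q = A*v):
  A = pi*(0.2708/2)^2 = 0.0575953 m^2
  Q = 0.0575953 * 0.6026 = 0.0347069 m^3/s
Step 2 — friction head loss (Darcy-Weisbach):
  hf = 0.0191 * (179/0.2708) * (0.6026^2 / (2*9.81))
  hf = 0.233667 m
Step 3 — total head: H = 6 + 0.233667 = 6.23367 m
Step 4 — hydraulic power (P = rho*g*Q*H):
  P = 1000 * 9.81 * 0.0347069 * 6.23367 = 2122 W
Therefore the hydraulic power required at the pump = 2122 W.


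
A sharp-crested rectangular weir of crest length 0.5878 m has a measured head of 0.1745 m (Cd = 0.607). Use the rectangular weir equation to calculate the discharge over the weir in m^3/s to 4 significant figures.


Approach: apply the rectangular weir equation, Q = (2/3)*Cd*L*sqrt(2g)*H^1.5.
Q = (2/3)*0.607*0.5878*sqrt(2*9.81)*0.1745^1.5 = 0.07680 m^3/s
Therefore the discharge over the weir = 0.07680 m^3/s.


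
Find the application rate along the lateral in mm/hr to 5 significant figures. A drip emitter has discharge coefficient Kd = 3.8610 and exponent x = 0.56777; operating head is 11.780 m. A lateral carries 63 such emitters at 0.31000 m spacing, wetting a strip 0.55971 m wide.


Approach: apply the emitter equation with a lateral mass balance, q = Kd*h^x; Q = n*q; rate = Q/(n*spacing*width).
Step 1 — single emitter flow (q = Kd*h^x):
  q = 3.8610 * 11.780^0.56777 = 15.66260 L/hr
Step 2 — total lateral flow: Q = 63 * 15.66260 = 986.7440 L/hr
Step 3 — wetted area: A = 63 * 0.31000 * 0.55971 = 10.93114 m^2
Step 4 — application rate: Q/A = 986.7440/10.93114 = 90.269 mm/hr
Therefore the application rate along the lateral = 90.269 mm/hr.


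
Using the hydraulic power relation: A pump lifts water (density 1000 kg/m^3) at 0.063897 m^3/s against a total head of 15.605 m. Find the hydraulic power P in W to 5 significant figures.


Approach: apply the hydraulic power relation, P = rho*g*Q*H.
P = 1000 * 9.81 * 0.063897 * 15.605 = 9781.7 W
Therefore the hydraulic power P = 9781.7 W.


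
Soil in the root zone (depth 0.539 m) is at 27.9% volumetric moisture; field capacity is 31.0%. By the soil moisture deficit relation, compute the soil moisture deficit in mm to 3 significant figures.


Approach: apply the soil moisture deficit relation, SMD = (FC - theta)/100 * depth * 1000.
SMD = (31.0 - 27.9)/100 * 0.539 * 1000 = 16.7 mm
Therefore the soil moisture deficit = 16.7 mm.


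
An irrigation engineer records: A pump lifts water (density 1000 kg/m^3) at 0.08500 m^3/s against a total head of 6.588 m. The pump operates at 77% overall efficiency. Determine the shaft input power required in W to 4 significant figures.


Approach: apply hydraulic power then efficiency conversion, P = rho*g*Q*H; P_in = P/eta.
Step 1 — hydraulic power (P = rho*g*Q*H):
  P = 1000 * 9.81 * 0.08500 * 6.588 = 5493.40 W
Step 2 — input power: P_in = P/eta = 5493.40 / 0.77 = 7134 W
Therefore the shaft input power required = 7134 W.


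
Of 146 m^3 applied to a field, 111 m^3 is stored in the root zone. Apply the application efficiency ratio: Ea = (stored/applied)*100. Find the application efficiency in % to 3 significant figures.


Ea = (111/146)*100 = 76.0 %
Therefore the application efficiency = 76.0 %.


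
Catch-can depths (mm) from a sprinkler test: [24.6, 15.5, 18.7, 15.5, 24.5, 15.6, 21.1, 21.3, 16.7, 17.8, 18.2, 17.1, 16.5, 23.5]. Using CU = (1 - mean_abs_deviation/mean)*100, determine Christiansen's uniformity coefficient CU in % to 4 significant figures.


mean = 19.0429 mm
mean |d_i - mean| = 2.82653 mm
CU = (1 - 2.82653/19.0429)*100 = 85.16 %
Therefore Christiansen's uniformity coefficient CU = 85.16 %.


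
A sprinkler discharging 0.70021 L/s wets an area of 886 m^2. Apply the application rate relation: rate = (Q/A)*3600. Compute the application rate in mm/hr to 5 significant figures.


rate = (0.70021 / 886) * 3600 = 2.8451 mm/hr
Therefore the application rate = 2.8451 mm/hr.


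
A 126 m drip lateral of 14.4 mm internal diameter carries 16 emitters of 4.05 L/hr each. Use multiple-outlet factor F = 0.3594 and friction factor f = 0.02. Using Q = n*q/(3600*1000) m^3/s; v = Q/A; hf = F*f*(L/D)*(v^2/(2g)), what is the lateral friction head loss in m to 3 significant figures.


Q = 16*4.05/(3600*1000) = 1.8000e-05 m^3/s
A = pi*(14.4e-3/2)^2 = 1.6286e-04 m^2, so v = Q/A = 0.11052 m/s
hf = 0.3594*0.02*(126/0.0144)*(0.11052^2/(2*9.81)) = 0.0392 m
Therefore the lateral friction head loss = 0.0392 m.


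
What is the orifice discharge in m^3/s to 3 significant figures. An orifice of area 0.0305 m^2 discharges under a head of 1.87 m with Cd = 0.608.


Approach: apply the orifice equation, Q = Cd*A*sqrt(2*g*h).
Q = 0.608 * 0.0305 * sqrt(2*9.81*1.87) = 0.112 m^3/s
Therefore the orifice discharge = 0.112 m^3/s.


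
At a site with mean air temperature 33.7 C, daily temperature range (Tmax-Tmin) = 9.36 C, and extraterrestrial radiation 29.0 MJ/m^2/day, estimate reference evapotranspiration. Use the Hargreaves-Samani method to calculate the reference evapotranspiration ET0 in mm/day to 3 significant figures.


Approach: apply the Hargreaves-Samani method, ET0 = 0.0023*(Tmean+17.8)*sqrt(Tmax-Tmin)*0.408*Ra.
ET0 = 0.0023*(33.7+17.8)*sqrt(9.36)*0.408*29.0 = 4.29 mm/day
Therefore the reference evapotranspiration ET0 = 4.29 mm/day.


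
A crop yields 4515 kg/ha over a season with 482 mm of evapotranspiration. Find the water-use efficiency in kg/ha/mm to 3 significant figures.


Approach: apply the water-use efficiency ratio, WUE = yield/ET.
WUE = 4515 / 482 = 9.37 kg/ha/mm
Therefore the water-use efficiency = 9.37 kg/ha/mm.


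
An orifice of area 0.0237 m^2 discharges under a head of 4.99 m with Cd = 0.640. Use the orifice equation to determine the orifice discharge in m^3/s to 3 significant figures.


Approach: apply the orifice equation, Q = Cd*A*sqrt(2*g*h).
Q = 0.640 * 0.0237 * sqrt(2*9.81*4.99) = 0.150 m^3/s
Therefore the orifice discharge = 0.150 m^3/s.


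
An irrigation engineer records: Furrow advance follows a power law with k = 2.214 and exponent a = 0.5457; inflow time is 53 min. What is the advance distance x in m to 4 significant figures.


Approach: apply the power-law advance function, x = k*t^a.
x = 2.214 * 53^0.5457 = 19.32 m
Therefore the advance distance x = 19.32 m.


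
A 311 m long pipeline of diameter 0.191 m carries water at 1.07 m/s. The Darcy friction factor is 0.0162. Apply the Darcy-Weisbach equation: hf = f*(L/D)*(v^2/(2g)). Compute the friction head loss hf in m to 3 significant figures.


hf = 0.0162 * (311/0.191) * (1.07^2 / (2*9.81))
hf = 1.54 m
Therefore the friction head loss hf = 1.54 m.


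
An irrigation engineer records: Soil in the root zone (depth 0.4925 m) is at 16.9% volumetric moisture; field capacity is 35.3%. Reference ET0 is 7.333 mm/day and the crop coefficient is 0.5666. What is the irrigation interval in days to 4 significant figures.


Approach: apply soil-water budget scheduling, SMD = (FC-theta)/100*depth*1000; ETc = ET0*Kc; interval = SMD/ETc.
Step 1 — soil moisture deficit:
  SMD = (35.3 - 16.9)/100 * 0.4925 * 1000 = 90.6200 mm
Step 2 — daily crop ET (ETc = ET0*Kc):
  ETc = 7.333 * 0.5666 = 4.15488 mm/day
Step 3 — irrigation interval (SMD/ETc):
  interval = 90.6200 / 4.15488 = 21.81 days
Therefore the irrigation interval = 21.81 days.


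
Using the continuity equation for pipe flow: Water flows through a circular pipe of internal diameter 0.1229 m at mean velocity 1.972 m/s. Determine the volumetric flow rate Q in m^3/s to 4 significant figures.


Approach: apply the continuity equation for pipe flow, Q = A * v with A = pi*(D/2)^2.
A = pi*(0.1229/2)^2 = 0.0118630 m^2
Q = 0.0118630 * 1.972 = 0.02339 m^3/s
Therefore the volumetric flow rate Q = 0.02339 m^3/s.


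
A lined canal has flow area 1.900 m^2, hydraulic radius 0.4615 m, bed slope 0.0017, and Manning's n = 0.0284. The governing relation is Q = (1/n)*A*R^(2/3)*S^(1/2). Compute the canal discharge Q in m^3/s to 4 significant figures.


Q = (1/0.0284) * 1.900 * 0.4615^(2/3) * 0.0017^(1/2) = 1.647 m^3/s
Therefore the canal discharge Q = 1.647 m^3/s.


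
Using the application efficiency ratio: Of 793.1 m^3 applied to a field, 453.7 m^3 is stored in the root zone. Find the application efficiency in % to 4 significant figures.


Approach: apply the application efficiency ratio, Ea = (stored/applied)*100.
Ea = (453.7/793.1)*100 = 57.21 %
Therefore the application efficiency = 57.21 %.


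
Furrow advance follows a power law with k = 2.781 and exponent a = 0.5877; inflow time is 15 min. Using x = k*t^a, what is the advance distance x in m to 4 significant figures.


x = 2.781 * 15^0.5877 = 13.66 m
Therefore the advance distance x = 13.66 m.


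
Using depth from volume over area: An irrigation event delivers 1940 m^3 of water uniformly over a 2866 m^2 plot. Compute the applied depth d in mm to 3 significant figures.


Approach: apply depth from volume over area, d = (V/A)*1000.
d = (1940 / 2866) * 1000 = 677 mm
Therefore the applied depth d = 677 mm.


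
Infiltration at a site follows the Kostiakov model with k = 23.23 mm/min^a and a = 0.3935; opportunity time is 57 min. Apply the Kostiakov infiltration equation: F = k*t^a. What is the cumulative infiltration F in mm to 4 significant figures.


F = 23.23 * 57^0.3935 = 114.0 mm
Therefore the cumulative infiltration F = 114.0 mm.


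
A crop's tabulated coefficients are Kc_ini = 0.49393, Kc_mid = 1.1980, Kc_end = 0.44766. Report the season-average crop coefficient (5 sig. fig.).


Approach: apply a simple seasonal average, Kc_avg = (Kc_ini + Kc_mid + Kc_end)/3.
Kc_avg = (0.49393 + 1.1980 + 0.44766)/3 = 0.71320
Therefore the season-average crop coefficient = 0.71320.


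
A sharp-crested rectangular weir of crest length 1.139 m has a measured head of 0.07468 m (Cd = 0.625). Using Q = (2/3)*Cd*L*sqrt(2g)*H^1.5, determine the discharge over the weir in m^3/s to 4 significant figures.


Q = (2/3)*0.625*1.139*sqrt(2*9.81)*0.07468^1.5 = 0.04290 m^3/s
Therefore the discharge over the weir = 0.04290 m^3/s.


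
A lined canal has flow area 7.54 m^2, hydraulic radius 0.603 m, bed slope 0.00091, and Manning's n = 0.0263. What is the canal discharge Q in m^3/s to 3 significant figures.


Approach: apply Manning's equation, Q = (1/n)*A*R^(2/3)*S^(1/2).
Q = (1/0.0263) * 7.54 * 0.603^(2/3) * 0.00091^(1/2) = 6.17 m^3/s
Therefore the canal discharge Q = 6.17 m^3/s.


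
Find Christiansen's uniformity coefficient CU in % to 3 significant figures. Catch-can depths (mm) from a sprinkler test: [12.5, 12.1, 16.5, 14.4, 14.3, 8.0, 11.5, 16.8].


Approach: apply Christiansen's uniformity coefficient, CU = (1 - mean_abs_deviation/mean)*100.
mean = 13.262 mm
mean |d_i - mean| = 2.2375 mm
CU = (1 - 2.2375/13.262)*100 = 83.1 %
Therefore Christiansen's uniformity coefficient CU = 83.1 %.


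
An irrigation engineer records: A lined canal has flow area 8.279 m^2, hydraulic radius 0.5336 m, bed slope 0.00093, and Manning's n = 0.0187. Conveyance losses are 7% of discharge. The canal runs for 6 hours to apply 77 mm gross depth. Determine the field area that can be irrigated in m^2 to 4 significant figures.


Approach: apply Manning's equation with a conveyance and depth budget, Q = (1/n)*A*R^(2/3)*S^(1/2); Q_field = Q*(1-loss); Area = Q_field*t/(d/1000).
Step 1 — canal discharge (Manning's equation):
  Q = (1/0.0187) * 8.279 * 0.5336^(2/3) * 0.00093^(1/2) = 8.88222 m^3/s
Step 2 — delivered flow: Q_field = 8.88222*(1 - 7/100) = 8.26047 m^3/s
Step 3 — volume delivered: V = 8.26047 * 6*3600 = 178426 m^3
Step 4 — area served: A = V / (depth/1000) = 178426 / 0.077 = 2317000 m^2
Therefore the field area that can be irrigated = 2317000 m^2.


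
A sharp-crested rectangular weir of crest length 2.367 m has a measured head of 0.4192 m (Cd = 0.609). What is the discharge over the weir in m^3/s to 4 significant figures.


Approach: apply the rectangular weir equation, Q = (2/3)*Cd*L*sqrt(2g)*H^1.5.
Q = (2/3)*0.609*2.367*sqrt(2*9.81)*0.4192^1.5 = 1.155 m^3/s
Therefore the discharge over the weir = 1.155 m^3/s.
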